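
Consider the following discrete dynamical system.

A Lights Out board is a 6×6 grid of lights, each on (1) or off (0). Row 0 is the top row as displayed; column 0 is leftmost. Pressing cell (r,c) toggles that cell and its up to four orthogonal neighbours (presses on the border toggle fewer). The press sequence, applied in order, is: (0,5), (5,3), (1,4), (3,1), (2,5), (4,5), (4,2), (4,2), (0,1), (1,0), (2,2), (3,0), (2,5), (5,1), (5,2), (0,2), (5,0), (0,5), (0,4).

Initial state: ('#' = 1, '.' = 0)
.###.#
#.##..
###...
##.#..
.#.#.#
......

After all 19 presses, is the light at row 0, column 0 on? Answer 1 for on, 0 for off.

t=0: .###.#
#.##..
###...
##.#..
.#.#.#
......
t=1: .####.
#.##.#
###...
##.#..
.#.#.#
......
t=2: .####.
#.##.#
###...
##.#..
.#...#
..###.
t=3: .###..
#.#.#.
###.#.
##.#..
.#...#
..###.
t=4: .###..
#.#.#.
#.#.#.
..##..
.....#
..###.
t=5: .###..
#.#.##
#.#..#
..##.#
.....#
..###.
t=6: .###..
#.#.##
#.#..#
..##..
....#.
..####
t=7: .###..
#.#.##
#.#..#
...#..
.####.
...###
t=8: .###..
#.#.##
#.#..#
..##..
....#.
..####
t=9: #..#..
###.##
#.#..#
..##..
....#.
..####
t=10: ...#..
..#.##
..#..#
..##..
....#.
..####
t=11: ...#..
....##
.#.#.#
...#..
....#.
..####
t=12: ...#..
....##
##.#.#
##.#..
#...#.
..####
t=13: ...#..
....#.
##.##.
##.#.#
#...#.
..####
t=14: ...#..
....#.
##.##.
##.#.#
##..#.
##.###
t=15: ...#..
....#.
##.##.
##.#.#
###.#.
#.#.##
t=16: .##...
..#.#.
##.##.
##.#.#
###.#.
#.#.##
t=17: .##...
..#.#.
##.##.
##.#.#
.##.#.
.##.##
t=18: .##.##
..#.##
##.##.
##.#.#
.##.#.
.##.##
t=19: .###..
..#..#
##.##.
##.#.#
.##.#.
.##.##

0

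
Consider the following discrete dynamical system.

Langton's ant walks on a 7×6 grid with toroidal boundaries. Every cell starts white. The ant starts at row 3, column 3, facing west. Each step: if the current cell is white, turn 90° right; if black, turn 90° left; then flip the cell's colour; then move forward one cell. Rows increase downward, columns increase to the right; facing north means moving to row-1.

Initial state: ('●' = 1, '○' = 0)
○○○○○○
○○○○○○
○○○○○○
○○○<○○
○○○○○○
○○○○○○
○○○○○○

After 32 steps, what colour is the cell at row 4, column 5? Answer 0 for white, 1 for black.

0

[0] ○○○○○○
○○○○○○
○○○○○○
○○○<○○
○○○○○○
○○○○○○
○○○○○○
[1] ○○○○○○
○○○○○○
○○○^○○
○○○●○○
○○○○○○
○○○○○○
○○○○○○
[2] ○○○○○○
○○○○○○
○○○●>○
○○○●○○
○○○○○○
○○○○○○
○○○○○○
[3] ○○○○○○
○○○○○○
○○○●●○
○○○●v○
○○○○○○
○○○○○○
○○○○○○
[4] ○○○○○○
○○○○○○
○○○●●○
○○○<●○
○○○○○○
○○○○○○
○○○○○○
[5] ○○○○○○
○○○○○○
○○○●●○
○○○○●○
○○○v○○
○○○○○○
○○○○○○
[6] ○○○○○○
○○○○○○
○○○●●○
○○○○●○
○○<●○○
○○○○○○
○○○○○○
[7] ○○○○○○
○○○○○○
○○○●●○
○○^○●○
○○●●○○
○○○○○○
○○○○○○
[8] ○○○○○○
○○○○○○
○○○●●○
○○●>●○
○○●●○○
○○○○○○
○○○○○○
[9] ○○○○○○
○○○○○○
○○○●●○
○○●●●○
○○●v○○
○○○○○○
○○○○○○
[10] ○○○○○○
○○○○○○
○○○●●○
○○●●●○
○○●○>○
○○○○○○
○○○○○○
[11] ○○○○○○
○○○○○○
○○○●●○
○○●●●○
○○●○●○
○○○○v○
○○○○○○
[12] ○○○○○○
○○○○○○
○○○●●○
○○●●●○
○○●○●○
○○○<●○
○○○○○○
[13] ○○○○○○
○○○○○○
○○○●●○
○○●●●○
○○●^●○
○○○●●○
○○○○○○
[14] ○○○○○○
○○○○○○
○○○●●○
○○●●●○
○○●●>○
○○○●●○
○○○○○○
[15] ○○○○○○
○○○○○○
○○○●●○
○○●●^○
○○●●○○
○○○●●○
○○○○○○
[16] ○○○○○○
○○○○○○
○○○●●○
○○●<○○
○○●●○○
○○○●●○
○○○○○○
[17] ○○○○○○
○○○○○○
○○○●●○
○○●○○○
○○●v○○
○○○●●○
○○○○○○
[18] ○○○○○○
○○○○○○
○○○●●○
○○●○○○
○○●○>○
○○○●●○
○○○○○○
[19] ○○○○○○
○○○○○○
○○○●●○
○○●○○○
○○●○●○
○○○●v○
○○○○○○
[20] ○○○○○○
○○○○○○
○○○●●○
○○●○○○
○○●○●○
○○○●○>
○○○○○○
[21] ○○○○○○
○○○○○○
○○○●●○
○○●○○○
○○●○●○
○○○●○●
○○○○○v
[22] ○○○○○○
○○○○○○
○○○●●○
○○●○○○
○○●○●○
○○○●○●
○○○○<●
[23] ○○○○○○
○○○○○○
○○○●●○
○○●○○○
○○●○●○
○○○●^●
○○○○●●
[24] ○○○○○○
○○○○○○
○○○●●○
○○●○○○
○○●○●○
○○○●●>
○○○○●●
[25] ○○○○○○
○○○○○○
○○○●●○
○○●○○○
○○●○●^
○○○●●○
○○○○●●
[26] ○○○○○○
○○○○○○
○○○●●○
○○●○○○
>○●○●●
○○○●●○
○○○○●●
[27] ○○○○○○
○○○○○○
○○○●●○
○○●○○○
●○●○●●
v○○●●○
○○○○●●
[28] ○○○○○○
○○○○○○
○○○●●○
○○●○○○
●○●○●●
●○○●●<
○○○○●●
[29] ○○○○○○
○○○○○○
○○○●●○
○○●○○○
●○●○●^
●○○●●●
○○○○●●
[30] ○○○○○○
○○○○○○
○○○●●○
○○●○○○
●○●○<○
●○○●●●
○○○○●●
[31] ○○○○○○
○○○○○○
○○○●●○
○○●○○○
●○●○○○
●○○●v●
○○○○●●
[32] ○○○○○○
○○○○○○
○○○●●○
○○●○○○
●○●○○○
●○○●○>
○○○○●●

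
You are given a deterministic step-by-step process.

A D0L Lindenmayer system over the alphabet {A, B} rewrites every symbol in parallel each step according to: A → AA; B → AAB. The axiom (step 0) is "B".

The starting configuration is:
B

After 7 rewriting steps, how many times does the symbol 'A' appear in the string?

0) B
1) AAB
2) AAAAAAB
3) AAAAAAAAAAAAAAB
4) AAAAAAAAAAAAAAAAAAAAAAAAAAAAAAB
5) AAAAAAAAAAAAAAAAAAAAAAAAAAAAAAAAAAAAAAAAAAAAAAAAAAAAAAAAAAAAAAB
6) AAAAAAAAAAAAAAAAAAAAAAAAAAAAAAAAAAAAAAAAAAAAAAAAAAAAAAAAAA…AAAAAAAAAAAAAAAAAAAAAAAAAAAAAAAAAAAAAAAAAAAAAAAAAAAAAAAAAB  (len 127)
7) AAAAAAAAAAAAAAAAAAAAAAAAAAAAAAAAAAAAAAAAAAAAAAAAAAAAAAAAAA…AAAAAAAAAAAAAAAAAAAAAAAAAAAAAAAAAAAAAAAAAAAAAAAAAAAAAAAAAB  (len 255)

254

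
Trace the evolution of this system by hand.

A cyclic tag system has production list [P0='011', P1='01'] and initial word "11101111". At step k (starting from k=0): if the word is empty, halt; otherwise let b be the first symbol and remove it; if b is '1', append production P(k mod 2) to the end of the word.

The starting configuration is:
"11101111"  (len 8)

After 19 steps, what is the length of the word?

k=0  "11101111"  (len 8)
k=1  "1101111011"  (len 10)
k=2  "10111101101"  (len 11)
k=3  "0111101101011"  (len 13)
k=4  "111101101011"  (len 12)
k=5  "11101101011011"  (len 14)
k=6  "110110101101101"  (len 15)
k=7  "10110101101101011"  (len 17)
k=8  "011010110110101101"  (len 18)
k=9  "11010110110101101"  (len 17)
k=10  "101011011010110101"  (len 18)
k=11  "01011011010110101011"  (len 20)
k=12  "1011011010110101011"  (len 19)
k=13  "011011010110101011011"  (len 21)
k=14  "11011010110101011011"  (len 20)
k=15  "1011010110101011011011"  (len 22)
k=16  "01101011010101101101101"  (len 23)
k=17  "1101011010101101101101"  (len 22)
k=18  "10101101010110110110101"  (len 23)
k=19  "0101101010110110110101011"  (len 25)

25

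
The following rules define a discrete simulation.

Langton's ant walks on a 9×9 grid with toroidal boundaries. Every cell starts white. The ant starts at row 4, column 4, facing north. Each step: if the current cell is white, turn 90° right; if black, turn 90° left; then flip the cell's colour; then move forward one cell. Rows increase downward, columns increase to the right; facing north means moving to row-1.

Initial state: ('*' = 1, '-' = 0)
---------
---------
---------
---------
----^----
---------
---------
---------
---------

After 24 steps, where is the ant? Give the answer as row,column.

6,2

0) ---------
---------
---------
---------
----^----
---------
---------
---------
---------
1) ---------
---------
---------
---------
----*>---
---------
---------
---------
---------
2) ---------
---------
---------
---------
----**---
-----v---
---------
---------
---------
3) ---------
---------
---------
---------
----**---
----<*---
---------
---------
---------
4) ---------
---------
---------
---------
----^*---
----**---
---------
---------
---------
5) ---------
---------
---------
---------
---<-*---
----**---
---------
---------
---------
6) ---------
---------
---------
---^-----
---*-*---
----**---
---------
---------
---------
7) ---------
---------
---------
---*>----
---*-*---
----**---
---------
---------
---------
8) ---------
---------
---------
---**----
---*v*---
----**---
---------
---------
---------
9) ---------
---------
---------
---**----
---<**---
----**---
---------
---------
---------
10) ---------
---------
---------
---**----
----**---
---v**---
---------
---------
---------
11) ---------
---------
---------
---**----
----**---
--<***---
---------
---------
---------
12) ---------
---------
---------
---**----
--^-**---
--****---
---------
---------
---------
13) ---------
---------
---------
---**----
--*>**---
--****---
---------
---------
---------
14) ---------
---------
---------
---**----
--****---
--*v**---
---------
---------
---------
15) ---------
---------
---------
---**----
--****---
--*->*---
---------
---------
---------
16) ---------
---------
---------
---**----
--**^*---
--*--*---
---------
---------
---------
17) ---------
---------
---------
---**----
--*<-*---
--*--*---
---------
---------
---------
18) ---------
---------
---------
---**----
--*--*---
--*v-*---
---------
---------
---------
19) ---------
---------
---------
---**----
--*--*---
--<*-*---
---------
---------
---------
20) ---------
---------
---------
---**----
--*--*---
---*-*---
--v------
---------
---------
21) ---------
---------
---------
---**----
--*--*---
---*-*---
-<*------
---------
---------
22) ---------
---------
---------
---**----
--*--*---
-^-*-*---
-**------
---------
---------
23) ---------
---------
---------
---**----
--*--*---
-*>*-*---
-**------
---------
---------
24) ---------
---------
---------
---**----
--*--*---
-***-*---
-*v------
---------
---------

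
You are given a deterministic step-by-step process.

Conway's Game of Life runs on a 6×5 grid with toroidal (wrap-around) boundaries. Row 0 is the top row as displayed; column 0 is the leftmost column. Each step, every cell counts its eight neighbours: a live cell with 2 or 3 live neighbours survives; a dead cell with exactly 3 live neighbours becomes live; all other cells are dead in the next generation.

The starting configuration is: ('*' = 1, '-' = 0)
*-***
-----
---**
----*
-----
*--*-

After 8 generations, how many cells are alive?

t=0: *-***
-----
---**
----*
-----
*--*-
t=1: ****-
*-*--
---**
---**
----*
****-
t=2: -----
*----
*-*--
*----
-*---
-----
t=3: -----
-*---
*---*
*----
-----
-----
t=4: -----
*----
**--*
*---*
-----
-----
t=5: -----
**--*
-*---
-*--*
-----
-----
t=6: *----
**---
-**-*
*----
-----
-----
t=7: **---
--*-*
--*-*
**---
-----
-----
t=8: **---
--*-*
--*-*
**---
-----
-----

8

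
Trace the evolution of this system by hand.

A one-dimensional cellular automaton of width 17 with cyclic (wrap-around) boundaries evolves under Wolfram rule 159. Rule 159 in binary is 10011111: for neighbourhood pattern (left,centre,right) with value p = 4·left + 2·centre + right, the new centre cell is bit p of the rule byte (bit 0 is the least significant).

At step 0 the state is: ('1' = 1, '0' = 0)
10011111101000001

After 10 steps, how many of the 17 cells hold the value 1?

14

t=0: 10011111101000001
t=1: 01111111001111111
t=2: 01111110111111110
t=3: 11111100111111101
t=4: 11111011111111001
t=5: 11110011111110111
t=6: 11101111111100111
t=7: 11001111111011111
t=8: 10111111110011111
t=9: 00111111101111111
t=10: 11111111001111110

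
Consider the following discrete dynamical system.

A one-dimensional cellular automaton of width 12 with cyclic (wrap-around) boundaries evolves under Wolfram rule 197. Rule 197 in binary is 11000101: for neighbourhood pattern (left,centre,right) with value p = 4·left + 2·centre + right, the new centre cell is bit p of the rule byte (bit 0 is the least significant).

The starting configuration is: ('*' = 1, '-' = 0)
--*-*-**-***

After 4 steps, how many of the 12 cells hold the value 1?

k=0  --*-*-**-***
k=1  --*-*--*--**
k=2  --*-*--*---*
k=3  --*-*--*-*-*
k=4  --*-*--*-*-*

5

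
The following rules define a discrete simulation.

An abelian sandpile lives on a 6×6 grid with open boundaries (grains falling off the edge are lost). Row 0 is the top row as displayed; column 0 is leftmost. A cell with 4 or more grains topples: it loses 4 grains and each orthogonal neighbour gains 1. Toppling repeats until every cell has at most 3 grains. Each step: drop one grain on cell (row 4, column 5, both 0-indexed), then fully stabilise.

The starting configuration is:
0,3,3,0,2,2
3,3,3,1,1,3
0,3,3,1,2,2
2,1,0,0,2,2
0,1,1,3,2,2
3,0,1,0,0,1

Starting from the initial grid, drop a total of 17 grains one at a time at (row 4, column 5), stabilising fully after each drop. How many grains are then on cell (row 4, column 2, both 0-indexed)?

2

t=0: 0,3,3,0,2,2
3,3,3,1,1,3
0,3,3,1,2,2
2,1,0,0,2,2
0,1,1,3,2,2
3,0,1,0,0,1
t=1: 0,3,3,0,2,2
3,3,3,1,1,3
0,3,3,1,2,2
2,1,0,0,2,2
0,1,1,3,2,3
3,0,1,0,0,1
t=2: 0,3,3,0,2,2
3,3,3,1,1,3
0,3,3,1,2,2
2,1,0,0,2,3
0,1,1,3,3,0
3,0,1,0,0,2
t=3: 0,3,3,0,2,2
3,3,3,1,1,3
0,3,3,1,2,2
2,1,0,0,2,3
0,1,1,3,3,1
3,0,1,0,0,2
t=4: 0,3,3,0,2,2
3,3,3,1,1,3
0,3,3,1,2,2
2,1,0,0,2,3
0,1,1,3,3,2
3,0,1,0,0,2
t=5: 0,3,3,0,2,2
3,3,3,1,1,3
0,3,3,1,2,2
2,1,0,0,2,3
0,1,1,3,3,3
3,0,1,0,0,2
t=6: 0,3,3,0,2,2
3,3,3,1,1,3
0,3,3,1,3,3
2,1,0,2,0,1
0,1,2,0,2,2
3,0,1,1,1,3
t=7: 0,3,3,0,2,2
3,3,3,1,1,3
0,3,3,1,3,3
2,1,0,2,0,1
0,1,2,0,2,3
3,0,1,1,1,3
t=8: 0,3,3,0,2,2
3,3,3,1,1,3
0,3,3,1,3,3
2,1,0,2,0,2
0,1,2,0,3,1
3,0,1,1,2,0
t=9: 0,3,3,0,2,2
3,3,3,1,1,3
0,3,3,1,3,3
2,1,0,2,0,2
0,1,2,0,3,2
3,0,1,1,2,0
t=10: 0,3,3,0,2,2
3,3,3,1,1,3
0,3,3,1,3,3
2,1,0,2,0,2
0,1,2,0,3,3
3,0,1,1,2,0
t=11: 0,3,3,0,2,2
3,3,3,1,1,3
0,3,3,1,3,3
2,1,0,2,1,3
0,1,2,1,0,1
3,0,1,1,3,1
t=12: 0,3,3,0,2,2
3,3,3,1,1,3
0,3,3,1,3,3
2,1,0,2,1,3
0,1,2,1,0,2
3,0,1,1,3,1
t=13: 0,3,3,0,2,2
3,3,3,1,1,3
0,3,3,1,3,3
2,1,0,2,1,3
0,1,2,1,0,3
3,0,1,1,3,1
t=14: 0,3,3,0,2,3
3,3,3,1,3,0
0,3,3,2,0,2
2,1,0,2,3,1
0,1,2,1,1,1
3,0,1,1,3,2
t=15: 0,3,3,0,2,3
3,3,3,1,3,0
0,3,3,2,0,2
2,1,0,2,3,1
0,1,2,1,1,2
3,0,1,1,3,2
t=16: 0,3,3,0,2,3
3,3,3,1,3,0
0,3,3,2,0,2
2,1,0,2,3,1
0,1,2,1,1,3
3,0,1,1,3,2
t=17: 0,3,3,0,2,3
3,3,3,1,3,0
0,3,3,2,0,2
2,1,0,2,3,2
0,1,2,1,2,0
3,0,1,1,3,3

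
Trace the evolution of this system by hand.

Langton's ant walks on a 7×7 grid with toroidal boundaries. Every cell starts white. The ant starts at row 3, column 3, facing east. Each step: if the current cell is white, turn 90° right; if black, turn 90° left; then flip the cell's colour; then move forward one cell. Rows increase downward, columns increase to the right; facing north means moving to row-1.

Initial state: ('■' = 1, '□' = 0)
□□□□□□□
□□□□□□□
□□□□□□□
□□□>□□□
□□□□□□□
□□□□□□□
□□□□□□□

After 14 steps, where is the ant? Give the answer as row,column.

0) □□□□□□□
□□□□□□□
□□□□□□□
□□□>□□□
□□□□□□□
□□□□□□□
□□□□□□□
1) □□□□□□□
□□□□□□□
□□□□□□□
□□□■□□□
□□□v□□□
□□□□□□□
□□□□□□□
2) □□□□□□□
□□□□□□□
□□□□□□□
□□□■□□□
□□<■□□□
□□□□□□□
□□□□□□□
3) □□□□□□□
□□□□□□□
□□□□□□□
□□^■□□□
□□■■□□□
□□□□□□□
□□□□□□□
4) □□□□□□□
□□□□□□□
□□□□□□□
□□■>□□□
□□■■□□□
□□□□□□□
□□□□□□□
5) □□□□□□□
□□□□□□□
□□□^□□□
□□■□□□□
□□■■□□□
□□□□□□□
□□□□□□□
6) □□□□□□□
□□□□□□□
□□□■>□□
□□■□□□□
□□■■□□□
□□□□□□□
□□□□□□□
7) □□□□□□□
□□□□□□□
□□□■■□□
□□■□v□□
□□■■□□□
□□□□□□□
□□□□□□□
8) □□□□□□□
□□□□□□□
□□□■■□□
□□■<■□□
□□■■□□□
□□□□□□□
□□□□□□□
9) □□□□□□□
□□□□□□□
□□□^■□□
□□■■■□□
□□■■□□□
□□□□□□□
□□□□□□□
10) □□□□□□□
□□□□□□□
□□<□■□□
□□■■■□□
□□■■□□□
□□□□□□□
□□□□□□□
11) □□□□□□□
□□^□□□□
□□■□■□□
□□■■■□□
□□■■□□□
□□□□□□□
□□□□□□□
12) □□□□□□□
□□■>□□□
□□■□■□□
□□■■■□□
□□■■□□□
□□□□□□□
□□□□□□□
13) □□□□□□□
□□■■□□□
□□■v■□□
□□■■■□□
□□■■□□□
□□□□□□□
□□□□□□□
14) □□□□□□□
□□■■□□□
□□<■■□□
□□■■■□□
□□■■□□□
□□□□□□□
□□□□□□□

2,2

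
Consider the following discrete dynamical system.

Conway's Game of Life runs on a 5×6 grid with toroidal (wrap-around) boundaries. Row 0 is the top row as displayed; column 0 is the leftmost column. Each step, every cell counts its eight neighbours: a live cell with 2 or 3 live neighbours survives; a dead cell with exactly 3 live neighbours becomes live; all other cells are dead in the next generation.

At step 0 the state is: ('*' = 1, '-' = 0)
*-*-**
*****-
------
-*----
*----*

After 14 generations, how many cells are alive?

gen 0: *-*-**
*****-
------
-*----
*----*
gen 1: --*---
*-*-*-
*--*--
*-----
----*-
gen 2: -*---*
--*--*
*--*--
-----*
------
gen 3: *-----
-**-**
*---**
------
*-----
gen 4: *-----
-*-**-
**-**-
*-----
------
gen 5: ------
-*-**-
**-**-
**---*
------
gen 6: ------
**-***
---*--
-**-**
*-----
gen 7: -*--*-
*-****
------
******
**---*
gen 8: ------
******
------
--***-
------
gen 9: ******
******
*-----
---*--
---*--
gen 10: ------
------
*-----
------
**---*
gen 11: *-----
------
------
-*---*
*-----
gen 12: ------
------
------
*-----
**---*
gen 13: *-----
------
------
**---*
**---*
gen 14: **---*
------
*-----
-*---*
------

6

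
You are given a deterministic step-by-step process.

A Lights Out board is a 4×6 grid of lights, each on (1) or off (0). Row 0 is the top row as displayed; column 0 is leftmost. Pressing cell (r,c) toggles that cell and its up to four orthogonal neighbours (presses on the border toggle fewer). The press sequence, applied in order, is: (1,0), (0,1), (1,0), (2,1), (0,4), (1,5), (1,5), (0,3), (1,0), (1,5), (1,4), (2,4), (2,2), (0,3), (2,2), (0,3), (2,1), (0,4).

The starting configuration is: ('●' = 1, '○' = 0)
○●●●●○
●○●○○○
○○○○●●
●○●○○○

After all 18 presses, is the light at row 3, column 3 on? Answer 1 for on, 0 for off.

0

0) ○●●●●○
●○●○○○
○○○○●●
●○●○○○
1) ●●●●●○
○●●○○○
●○○○●●
●○●○○○
2) ○○○●●○
○○●○○○
●○○○●●
●○●○○○
3) ●○○●●○
●●●○○○
○○○○●●
●○●○○○
4) ●○○●●○
●○●○○○
●●●○●●
●●●○○○
5) ●○○○○●
●○●○●○
●●●○●●
●●●○○○
6) ●○○○○○
●○●○○●
●●●○●○
●●●○○○
7) ●○○○○●
●○●○●○
●●●○●●
●●●○○○
8) ●○●●●●
●○●●●○
●●●○●●
●●●○○○
9) ○○●●●●
○●●●●○
○●●○●●
●●●○○○
10) ○○●●●○
○●●●○●
○●●○●○
●●●○○○
11) ○○●●○○
○●●○●○
○●●○○○
●●●○○○
12) ○○●●○○
○●●○○○
○●●●●●
●●●○●○
13) ○○●●○○
○●○○○○
○○○○●●
●●○○●○
14) ○○○○●○
○●○●○○
○○○○●●
●●○○●○
15) ○○○○●○
○●●●○○
○●●●●●
●●●○●○
16) ○○●●○○
○●●○○○
○●●●●●
●●●○●○
17) ○○●●○○
○○●○○○
●○○●●●
●○●○●○
18) ○○●○●●
○○●○●○
●○○●●●
●○●○●○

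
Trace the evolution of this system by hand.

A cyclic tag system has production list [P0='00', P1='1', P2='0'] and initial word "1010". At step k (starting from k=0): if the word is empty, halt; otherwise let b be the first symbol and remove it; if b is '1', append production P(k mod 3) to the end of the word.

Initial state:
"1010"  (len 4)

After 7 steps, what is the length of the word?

k=0  "1010"  (len 4)
k=1  "01000"  (len 5)
k=2  "1000"  (len 4)
k=3  "0000"  (len 4)
k=4  "000"  (len 3)
k=5  "00"  (len 2)
k=6  "0"  (len 1)
k=7  (halted — word empty)

0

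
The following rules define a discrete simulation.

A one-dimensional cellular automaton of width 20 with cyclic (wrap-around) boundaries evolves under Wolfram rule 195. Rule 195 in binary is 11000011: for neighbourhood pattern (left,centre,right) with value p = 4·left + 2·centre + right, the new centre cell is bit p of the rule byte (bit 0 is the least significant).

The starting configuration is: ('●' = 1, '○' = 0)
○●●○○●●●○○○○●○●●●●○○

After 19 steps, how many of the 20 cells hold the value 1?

6

0) ○●●○○●●●○○○○●○●●●●○○
1) ●○●○●○●●○●●●○○○●●●○●
2) ●○○○○○○●○○●●○●●○●●○○
3) ○○●●●●●○○●○●○○●○○●○●
4) ○●○●●●●○●○○○○●○○●○○○
5) ●○○○●●●○○○●●●○○●○○●●
6) ●○●●○●●○●●○●●○●○○●○●
7) ●○○●○○●○○●○○●○○○●○○○
8) ○○●○○●○○●○○●○○●●○○●●
9) ○●○○●○○●○○●○○●○●○●○●
10) ○○○●○○●○○●○○●○○○○○○○
11) ●●●○○●○○●○○●○○●●●●●●
12) ●●●○●○○●○○●○○●○●●●●●
13) ●●●○○○●○○●○○●○○○●●●●
14) ●●●○●●○○●○○●○○●●○●●●
15) ●●●○○●○●○○●○○●○●○○●●
16) ●●●○●○○○○●○○●○○○○●○●
17) ●●●○○○●●●○○●○○●●●○○○
18) ○●●○●●○●●○●○○●○●●○●●
19) ○○●○○●○○●○○○●○○○●○○●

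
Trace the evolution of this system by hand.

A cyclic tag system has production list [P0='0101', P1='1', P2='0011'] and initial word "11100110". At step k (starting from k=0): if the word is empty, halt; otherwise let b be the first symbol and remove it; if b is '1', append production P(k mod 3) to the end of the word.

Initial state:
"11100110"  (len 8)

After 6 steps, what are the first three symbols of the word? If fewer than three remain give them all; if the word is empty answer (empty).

100

gen 0: "11100110"  (len 8)
gen 1: "11001100101"  (len 11)
gen 2: "10011001011"  (len 11)
gen 3: "00110010110011"  (len 14)
gen 4: "0110010110011"  (len 13)
gen 5: "110010110011"  (len 12)
gen 6: "100101100110011"  (len 15)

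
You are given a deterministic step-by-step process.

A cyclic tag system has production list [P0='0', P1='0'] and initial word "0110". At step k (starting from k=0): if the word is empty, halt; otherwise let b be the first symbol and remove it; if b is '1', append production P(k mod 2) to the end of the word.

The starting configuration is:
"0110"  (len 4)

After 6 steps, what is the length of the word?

0

step 0: "0110"  (len 4)
step 1: "110"  (len 3)
step 2: "100"  (len 3)
step 3: "000"  (len 3)
step 4: "00"  (len 2)
step 5: "0"  (len 1)
step 6: (halted — word empty)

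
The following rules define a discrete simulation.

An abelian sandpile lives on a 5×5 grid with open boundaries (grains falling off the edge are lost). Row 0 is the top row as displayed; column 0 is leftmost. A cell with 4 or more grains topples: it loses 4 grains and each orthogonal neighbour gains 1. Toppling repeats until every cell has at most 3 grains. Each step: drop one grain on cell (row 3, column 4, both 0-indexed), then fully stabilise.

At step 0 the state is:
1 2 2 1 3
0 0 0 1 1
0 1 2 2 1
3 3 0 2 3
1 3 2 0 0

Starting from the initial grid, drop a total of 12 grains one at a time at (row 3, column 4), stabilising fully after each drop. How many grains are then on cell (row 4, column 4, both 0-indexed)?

0

[0] 1 2 2 1 3
0 0 0 1 1
0 1 2 2 1
3 3 0 2 3
1 3 2 0 0
[1] 1 2 2 1 3
0 0 0 1 1
0 1 2 2 2
3 3 0 3 0
1 3 2 0 1
[2] 1 2 2 1 3
0 0 0 1 1
0 1 2 2 2
3 3 0 3 1
1 3 2 0 1
[3] 1 2 2 1 3
0 0 0 1 1
0 1 2 2 2
3 3 0 3 2
1 3 2 0 1
[4] 1 2 2 1 3
0 0 0 1 1
0 1 2 2 2
3 3 0 3 3
1 3 2 0 1
[5] 1 2 2 1 3
0 0 0 1 1
0 1 2 3 3
3 3 1 0 1
1 3 2 1 2
[6] 1 2 2 1 3
0 0 0 1 1
0 1 2 3 3
3 3 1 0 2
1 3 2 1 2
[7] 1 2 2 1 3
0 0 0 1 1
0 1 2 3 3
3 3 1 0 3
1 3 2 1 2
[8] 1 2 2 1 3
0 0 0 2 2
0 1 3 0 1
3 3 1 2 1
1 3 2 1 3
[9] 1 2 2 1 3
0 0 0 2 2
0 1 3 0 1
3 3 1 2 2
1 3 2 1 3
[10] 1 2 2 1 3
0 0 0 2 2
0 1 3 0 1
3 3 1 2 3
1 3 2 1 3
[11] 1 2 2 1 3
0 0 0 2 2
0 1 3 0 2
3 3 1 3 1
1 3 2 2 0
[12] 1 2 2 1 3
0 0 0 2 2
0 1 3 0 2
3 3 1 3 2
1 3 2 2 0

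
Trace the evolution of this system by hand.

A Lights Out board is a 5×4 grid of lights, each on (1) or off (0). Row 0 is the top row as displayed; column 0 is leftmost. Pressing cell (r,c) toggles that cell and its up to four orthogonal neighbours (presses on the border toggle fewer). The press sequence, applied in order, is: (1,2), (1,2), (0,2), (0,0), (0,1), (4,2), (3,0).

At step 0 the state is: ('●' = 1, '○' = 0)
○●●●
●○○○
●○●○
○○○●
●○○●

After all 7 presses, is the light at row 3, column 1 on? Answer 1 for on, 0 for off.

1

[0] ○●●●
●○○○
●○●○
○○○●
●○○●
[1] ○●○●
●●●●
●○○○
○○○●
●○○●
[2] ○●●●
●○○○
●○●○
○○○●
●○○●
[3] ○○○○
●○●○
●○●○
○○○●
●○○●
[4] ●●○○
○○●○
●○●○
○○○●
●○○●
[5] ○○●○
○●●○
●○●○
○○○●
●○○●
[6] ○○●○
○●●○
●○●○
○○●●
●●●○
[7] ○○●○
○●●○
○○●○
●●●●
○●●○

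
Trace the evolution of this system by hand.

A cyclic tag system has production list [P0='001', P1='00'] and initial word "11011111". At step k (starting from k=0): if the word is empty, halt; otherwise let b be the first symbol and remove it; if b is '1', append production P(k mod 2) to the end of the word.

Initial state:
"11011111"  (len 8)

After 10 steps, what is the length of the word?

15

step 0: "11011111"  (len 8)
step 1: "1011111001"  (len 10)
step 2: "01111100100"  (len 11)
step 3: "1111100100"  (len 10)
step 4: "11110010000"  (len 11)
step 5: "1110010000001"  (len 13)
step 6: "11001000000100"  (len 14)
step 7: "1001000000100001"  (len 16)
step 8: "00100000010000100"  (len 17)
step 9: "0100000010000100"  (len 16)
step 10: "100000010000100"  (len 15)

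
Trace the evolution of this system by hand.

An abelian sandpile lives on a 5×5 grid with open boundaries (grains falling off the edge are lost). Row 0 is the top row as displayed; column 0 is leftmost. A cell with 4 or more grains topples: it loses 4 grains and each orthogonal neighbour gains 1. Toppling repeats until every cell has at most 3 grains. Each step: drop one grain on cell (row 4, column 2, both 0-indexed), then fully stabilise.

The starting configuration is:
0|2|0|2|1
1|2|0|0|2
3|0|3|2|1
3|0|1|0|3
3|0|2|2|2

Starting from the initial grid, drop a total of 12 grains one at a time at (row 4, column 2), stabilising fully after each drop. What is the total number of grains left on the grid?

step 0: 0|2|0|2|1
1|2|0|0|2
3|0|3|2|1
3|0|1|0|3
3|0|2|2|2
step 1: 0|2|0|2|1
1|2|0|0|2
3|0|3|2|1
3|0|1|0|3
3|0|3|2|2
step 2: 0|2|0|2|1
1|2|0|0|2
3|0|3|2|1
3|0|2|0|3
3|1|0|3|2
step 3: 0|2|0|2|1
1|2|0|0|2
3|0|3|2|1
3|0|2|0|3
3|1|1|3|2
step 4: 0|2|0|2|1
1|2|0|0|2
3|0|3|2|1
3|0|2|0|3
3|1|2|3|2
step 5: 0|2|0|2|1
1|2|0|0|2
3|0|3|2|1
3|0|2|0|3
3|1|3|3|2
step 6: 0|2|0|2|1
1|2|0|0|2
3|0|3|2|1
3|0|3|1|3
3|2|1|0|3
step 7: 0|2|0|2|1
1|2|0|0|2
3|0|3|2|1
3|0|3|1|3
3|2|2|0|3
step 8: 0|2|0|2|1
1|2|0|0|2
3|0|3|2|1
3|0|3|1|3
3|2|3|0|3
step 9: 0|2|0|2|1
1|2|1|0|2
3|1|0|3|1
3|1|1|2|3
3|3|1|1|3
step 10: 0|2|0|2|1
1|2|1|0|2
3|1|0|3|1
3|1|1|2|3
3|3|2|1|3
step 11: 0|2|0|2|1
1|2|1|0|2
3|1|0|3|1
3|1|1|2|3
3|3|3|1|3
step 12: 0|2|0|2|1
2|2|1|0|2
0|2|0|3|1
1|3|2|2|3
1|1|1|2|3

37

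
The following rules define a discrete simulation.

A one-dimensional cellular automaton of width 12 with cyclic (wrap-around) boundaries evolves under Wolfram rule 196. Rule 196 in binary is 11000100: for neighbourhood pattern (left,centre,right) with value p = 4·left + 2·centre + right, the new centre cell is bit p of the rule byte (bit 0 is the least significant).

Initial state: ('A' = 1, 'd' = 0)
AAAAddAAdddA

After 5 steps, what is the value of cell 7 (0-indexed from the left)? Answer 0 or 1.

k=0  AAAAddAAdddA
k=1  AAAAdddAdddd
k=2  dAAAdddAdddd
k=3  ddAAdddAdddd
k=4  dddAdddAdddd
k=5  dddAdddAdddd

1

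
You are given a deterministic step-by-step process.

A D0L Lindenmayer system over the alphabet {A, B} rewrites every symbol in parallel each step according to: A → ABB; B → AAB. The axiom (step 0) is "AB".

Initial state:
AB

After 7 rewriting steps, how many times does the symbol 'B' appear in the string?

2187

[0] AB
[1] ABBAAB
[2] ABBAABAABABBABBAAB
[3] ABBAABAABABBABBAABABBABBAABABBAABAABABBAABAABABBABBAAB
[4] ABBAABAABABBABBAABABBABBAABABBAABAABABBAABAABABBABBAABABBA…BAABABBAABAABABBABBAABABBABBAABABBAABAABABBAABAABABBABBAAB  (len 162)
[5] ABBAABAABABBABBAABABBABBAABABBAABAABABBAABAABABBABBAABABBA…BAABABBAABAABABBABBAABABBABBAABABBAABAABABBAABAABABBABBAAB  (len 486)
[6] ABBAABAABABBABBAABABBABBAABABBAABAABABBAABAABABBABBAABABBA…BAABABBAABAABABBABBAABABBABBAABABBAABAABABBAABAABABBABBAAB  (len 1458)
[7] ABBAABAABABBABBAABABBABBAABABBAABAABABBAABAABABBABBAABABBA…BAABABBAABAABABBABBAABABBABBAABABBAABAABABBAABAABABBABBAAB  (len 4374)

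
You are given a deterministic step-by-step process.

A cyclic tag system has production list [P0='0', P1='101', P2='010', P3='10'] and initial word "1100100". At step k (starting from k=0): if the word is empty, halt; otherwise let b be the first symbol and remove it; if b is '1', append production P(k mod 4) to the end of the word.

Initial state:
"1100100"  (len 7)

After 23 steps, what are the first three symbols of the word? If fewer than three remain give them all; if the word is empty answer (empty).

k=0  "1100100"  (len 7)
k=1  "1001000"  (len 7)
k=2  "001000101"  (len 9)
k=3  "01000101"  (len 8)
k=4  "1000101"  (len 7)
k=5  "0001010"  (len 7)
k=6  "001010"  (len 6)
k=7  "01010"  (len 5)
k=8  "1010"  (len 4)
k=9  "0100"  (len 4)
k=10  "100"  (len 3)
k=11  "00010"  (len 5)
k=12  "0010"  (len 4)
k=13  "010"  (len 3)
k=14  "10"  (len 2)
k=15  "0010"  (len 4)
k=16  "010"  (len 3)
k=17  "10"  (len 2)
k=18  "0101"  (len 4)
k=19  "101"  (len 3)
k=20  "0110"  (len 4)
k=21  "110"  (len 3)
k=22  "10101"  (len 5)
k=23  "0101010"  (len 7)

010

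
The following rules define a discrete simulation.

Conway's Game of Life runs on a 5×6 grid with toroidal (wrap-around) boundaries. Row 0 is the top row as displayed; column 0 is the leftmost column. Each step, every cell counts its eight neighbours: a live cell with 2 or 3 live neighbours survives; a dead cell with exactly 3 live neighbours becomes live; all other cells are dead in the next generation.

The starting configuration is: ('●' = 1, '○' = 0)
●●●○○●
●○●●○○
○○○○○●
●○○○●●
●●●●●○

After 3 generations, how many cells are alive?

7

0) ●●●○○●
●○●●○○
○○○○○●
●○○○●●
●●●●●○
1) ○○○○○○
○○●●●○
○●○●○○
○○●○○○
○○○○○○
2) ○○○●○○
○○●●●○
○●○○●○
○○●○○○
○○○○○○
3) ○○●●●○
○○●○●○
○●○○●○
○○○○○○
○○○○○○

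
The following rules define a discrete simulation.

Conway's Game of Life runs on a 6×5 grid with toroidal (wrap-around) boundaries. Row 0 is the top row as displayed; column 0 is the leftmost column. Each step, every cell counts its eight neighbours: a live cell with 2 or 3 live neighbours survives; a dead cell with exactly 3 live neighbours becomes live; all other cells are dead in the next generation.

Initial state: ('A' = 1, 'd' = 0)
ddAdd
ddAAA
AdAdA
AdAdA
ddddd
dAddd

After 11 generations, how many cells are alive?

20

[0] ddAdd
ddAAA
AdAdA
AdAdA
ddddd
dAddd
[1] dAAdd
AdAdA
ddAdd
AdddA
AAddd
ddddd
[2] AAAAd
AdAdd
ddddd
AdddA
AAddA
AdAdd
[3] AddAd
AdAAA
AAddA
dAddA
dddAd
ddddd
[4] AAAAd
ddAdd
ddddd
dAAAA
ddddd
ddddA
[5] AAAAA
ddAAd
dAddd
ddAAd
AdAdA
AAAAA
[6] ddddd
ddddd
dAddd
AdAAA
ddddd
ddddd
[7] ddddd
ddddd
AAAAA
AAAAA
dddAA
ddddd
[8] ddddd
AAAAA
ddddd
ddddd
dAddd
ddddd
[9] AAAAA
AAAAA
AAAAA
ddddd
ddddd
ddddd
[10] ddddd
ddddd
ddddd
AAAAA
ddddd
AAAAA
[11] AAAAA
ddddd
AAAAA
AAAAA
ddddd
AAAAA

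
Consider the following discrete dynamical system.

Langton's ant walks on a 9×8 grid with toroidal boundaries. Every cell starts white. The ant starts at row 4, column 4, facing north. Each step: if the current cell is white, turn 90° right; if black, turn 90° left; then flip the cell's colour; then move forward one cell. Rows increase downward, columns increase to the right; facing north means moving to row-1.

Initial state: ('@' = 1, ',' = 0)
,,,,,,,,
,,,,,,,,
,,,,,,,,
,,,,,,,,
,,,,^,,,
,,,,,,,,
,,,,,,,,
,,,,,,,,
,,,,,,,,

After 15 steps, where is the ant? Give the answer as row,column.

5,4

0) ,,,,,,,,
,,,,,,,,
,,,,,,,,
,,,,,,,,
,,,,^,,,
,,,,,,,,
,,,,,,,,
,,,,,,,,
,,,,,,,,
1) ,,,,,,,,
,,,,,,,,
,,,,,,,,
,,,,,,,,
,,,,@>,,
,,,,,,,,
,,,,,,,,
,,,,,,,,
,,,,,,,,
2) ,,,,,,,,
,,,,,,,,
,,,,,,,,
,,,,,,,,
,,,,@@,,
,,,,,v,,
,,,,,,,,
,,,,,,,,
,,,,,,,,
3) ,,,,,,,,
,,,,,,,,
,,,,,,,,
,,,,,,,,
,,,,@@,,
,,,,<@,,
,,,,,,,,
,,,,,,,,
,,,,,,,,
4) ,,,,,,,,
,,,,,,,,
,,,,,,,,
,,,,,,,,
,,,,^@,,
,,,,@@,,
,,,,,,,,
,,,,,,,,
,,,,,,,,
5) ,,,,,,,,
,,,,,,,,
,,,,,,,,
,,,,,,,,
,,,<,@,,
,,,,@@,,
,,,,,,,,
,,,,,,,,
,,,,,,,,
6) ,,,,,,,,
,,,,,,,,
,,,,,,,,
,,,^,,,,
,,,@,@,,
,,,,@@,,
,,,,,,,,
,,,,,,,,
,,,,,,,,
7) ,,,,,,,,
,,,,,,,,
,,,,,,,,
,,,@>,,,
,,,@,@,,
,,,,@@,,
,,,,,,,,
,,,,,,,,
,,,,,,,,
8) ,,,,,,,,
,,,,,,,,
,,,,,,,,
,,,@@,,,
,,,@v@,,
,,,,@@,,
,,,,,,,,
,,,,,,,,
,,,,,,,,
9) ,,,,,,,,
,,,,,,,,
,,,,,,,,
,,,@@,,,
,,,<@@,,
,,,,@@,,
,,,,,,,,
,,,,,,,,
,,,,,,,,
10) ,,,,,,,,
,,,,,,,,
,,,,,,,,
,,,@@,,,
,,,,@@,,
,,,v@@,,
,,,,,,,,
,,,,,,,,
,,,,,,,,
11) ,,,,,,,,
,,,,,,,,
,,,,,,,,
,,,@@,,,
,,,,@@,,
,,<@@@,,
,,,,,,,,
,,,,,,,,
,,,,,,,,
12) ,,,,,,,,
,,,,,,,,
,,,,,,,,
,,,@@,,,
,,^,@@,,
,,@@@@,,
,,,,,,,,
,,,,,,,,
,,,,,,,,
13) ,,,,,,,,
,,,,,,,,
,,,,,,,,
,,,@@,,,
,,@>@@,,
,,@@@@,,
,,,,,,,,
,,,,,,,,
,,,,,,,,
14) ,,,,,,,,
,,,,,,,,
,,,,,,,,
,,,@@,,,
,,@@@@,,
,,@v@@,,
,,,,,,,,
,,,,,,,,
,,,,,,,,
15) ,,,,,,,,
,,,,,,,,
,,,,,,,,
,,,@@,,,
,,@@@@,,
,,@,>@,,
,,,,,,,,
,,,,,,,,
,,,,,,,,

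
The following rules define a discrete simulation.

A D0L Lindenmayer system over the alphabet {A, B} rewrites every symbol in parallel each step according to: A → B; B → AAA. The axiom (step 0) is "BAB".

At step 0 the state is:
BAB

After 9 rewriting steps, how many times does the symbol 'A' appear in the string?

486

t=0: BAB
t=1: AAABAAA
t=2: BBBAAABBB
t=3: AAAAAAAAABBBAAAAAAAAA
t=4: BBBBBBBBBAAAAAAAAABBBBBBBBB
t=5: AAAAAAAAAAAAAAAAAAAAAAAAAAABBBBBBBBBAAAAAAAAAAAAAAAAAAAAAAAAAAA
t=6: BBBBBBBBBBBBBBBBBBBBBBBBBBBAAAAAAAAAAAAAAAAAAAAAAAAAAABBBBBBBBBBBBBBBBBBBBBBBBBBB
t=7: AAAAAAAAAAAAAAAAAAAAAAAAAAAAAAAAAAAAAAAAAAAAAAAAAAAAAAAAAA…AAAAAAAAAAAAAAAAAAAAAAAAAAAAAAAAAAAAAAAAAAAAAAAAAAAAAAAAAA  (len 189)
t=8: BBBBBBBBBBBBBBBBBBBBBBBBBBBBBBBBBBBBBBBBBBBBBBBBBBBBBBBBBB…BBBBBBBBBBBBBBBBBBBBBBBBBBBBBBBBBBBBBBBBBBBBBBBBBBBBBBBBBB  (len 243)
t=9: AAAAAAAAAAAAAAAAAAAAAAAAAAAAAAAAAAAAAAAAAAAAAAAAAAAAAAAAAA…AAAAAAAAAAAAAAAAAAAAAAAAAAAAAAAAAAAAAAAAAAAAAAAAAAAAAAAAAA  (len 567)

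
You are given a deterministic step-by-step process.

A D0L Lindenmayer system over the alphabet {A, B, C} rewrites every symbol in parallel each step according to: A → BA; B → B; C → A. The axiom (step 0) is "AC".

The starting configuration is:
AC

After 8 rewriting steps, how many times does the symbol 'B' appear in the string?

[0] AC
[1] BAA
[2] BBABA
[3] BBBABBA
[4] BBBBABBBA
[5] BBBBBABBBBA
[6] BBBBBBABBBBBA
[7] BBBBBBBABBBBBBA
[8] BBBBBBBBABBBBBBBA

15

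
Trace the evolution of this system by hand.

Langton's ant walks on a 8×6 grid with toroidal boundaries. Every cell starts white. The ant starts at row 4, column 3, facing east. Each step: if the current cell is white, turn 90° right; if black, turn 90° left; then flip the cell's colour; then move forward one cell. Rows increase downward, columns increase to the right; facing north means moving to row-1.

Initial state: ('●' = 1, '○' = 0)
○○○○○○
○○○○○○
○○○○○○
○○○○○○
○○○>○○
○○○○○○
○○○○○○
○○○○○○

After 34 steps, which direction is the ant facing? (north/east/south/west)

west

step 0: ○○○○○○
○○○○○○
○○○○○○
○○○○○○
○○○>○○
○○○○○○
○○○○○○
○○○○○○
step 1: ○○○○○○
○○○○○○
○○○○○○
○○○○○○
○○○●○○
○○○v○○
○○○○○○
○○○○○○
step 2: ○○○○○○
○○○○○○
○○○○○○
○○○○○○
○○○●○○
○○<●○○
○○○○○○
○○○○○○
step 3: ○○○○○○
○○○○○○
○○○○○○
○○○○○○
○○^●○○
○○●●○○
○○○○○○
○○○○○○
step 4: ○○○○○○
○○○○○○
○○○○○○
○○○○○○
○○●>○○
○○●●○○
○○○○○○
○○○○○○
step 5: ○○○○○○
○○○○○○
○○○○○○
○○○^○○
○○●○○○
○○●●○○
○○○○○○
○○○○○○
step 6: ○○○○○○
○○○○○○
○○○○○○
○○○●>○
○○●○○○
○○●●○○
○○○○○○
○○○○○○
step 7: ○○○○○○
○○○○○○
○○○○○○
○○○●●○
○○●○v○
○○●●○○
○○○○○○
○○○○○○
step 8: ○○○○○○
○○○○○○
○○○○○○
○○○●●○
○○●<●○
○○●●○○
○○○○○○
○○○○○○
step 9: ○○○○○○
○○○○○○
○○○○○○
○○○^●○
○○●●●○
○○●●○○
○○○○○○
○○○○○○
step 10: ○○○○○○
○○○○○○
○○○○○○
○○<○●○
○○●●●○
○○●●○○
○○○○○○
○○○○○○
step 11: ○○○○○○
○○○○○○
○○^○○○
○○●○●○
○○●●●○
○○●●○○
○○○○○○
○○○○○○
step 12: ○○○○○○
○○○○○○
○○●>○○
○○●○●○
○○●●●○
○○●●○○
○○○○○○
○○○○○○
step 13: ○○○○○○
○○○○○○
○○●●○○
○○●v●○
○○●●●○
○○●●○○
○○○○○○
○○○○○○
step 14: ○○○○○○
○○○○○○
○○●●○○
○○<●●○
○○●●●○
○○●●○○
○○○○○○
○○○○○○
step 15: ○○○○○○
○○○○○○
○○●●○○
○○○●●○
○○v●●○
○○●●○○
○○○○○○
○○○○○○
step 16: ○○○○○○
○○○○○○
○○●●○○
○○○●●○
○○○>●○
○○●●○○
○○○○○○
○○○○○○
step 17: ○○○○○○
○○○○○○
○○●●○○
○○○^●○
○○○○●○
○○●●○○
○○○○○○
○○○○○○
step 18: ○○○○○○
○○○○○○
○○●●○○
○○<○●○
○○○○●○
○○●●○○
○○○○○○
○○○○○○
step 19: ○○○○○○
○○○○○○
○○^●○○
○○●○●○
○○○○●○
○○●●○○
○○○○○○
○○○○○○
step 20: ○○○○○○
○○○○○○
○<○●○○
○○●○●○
○○○○●○
○○●●○○
○○○○○○
○○○○○○
step 21: ○○○○○○
○^○○○○
○●○●○○
○○●○●○
○○○○●○
○○●●○○
○○○○○○
○○○○○○
step 22: ○○○○○○
○●>○○○
○●○●○○
○○●○●○
○○○○●○
○○●●○○
○○○○○○
○○○○○○
step 23: ○○○○○○
○●●○○○
○●v●○○
○○●○●○
○○○○●○
○○●●○○
○○○○○○
○○○○○○
step 24: ○○○○○○
○●●○○○
○<●●○○
○○●○●○
○○○○●○
○○●●○○
○○○○○○
○○○○○○
step 25: ○○○○○○
○●●○○○
○○●●○○
○v●○●○
○○○○●○
○○●●○○
○○○○○○
○○○○○○
step 26: ○○○○○○
○●●○○○
○○●●○○
<●●○●○
○○○○●○
○○●●○○
○○○○○○
○○○○○○
step 27: ○○○○○○
○●●○○○
^○●●○○
●●●○●○
○○○○●○
○○●●○○
○○○○○○
○○○○○○
step 28: ○○○○○○
○●●○○○
●>●●○○
●●●○●○
○○○○●○
○○●●○○
○○○○○○
○○○○○○
step 29: ○○○○○○
○●●○○○
●●●●○○
●v●○●○
○○○○●○
○○●●○○
○○○○○○
○○○○○○
step 30: ○○○○○○
○●●○○○
●●●●○○
●○>○●○
○○○○●○
○○●●○○
○○○○○○
○○○○○○
step 31: ○○○○○○
○●●○○○
●●^●○○
●○○○●○
○○○○●○
○○●●○○
○○○○○○
○○○○○○
step 32: ○○○○○○
○●●○○○
●<○●○○
●○○○●○
○○○○●○
○○●●○○
○○○○○○
○○○○○○
step 33: ○○○○○○
○●●○○○
●○○●○○
●v○○●○
○○○○●○
○○●●○○
○○○○○○
○○○○○○
step 34: ○○○○○○
○●●○○○
●○○●○○
<●○○●○
○○○○●○
○○●●○○
○○○○○○
○○○○○○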